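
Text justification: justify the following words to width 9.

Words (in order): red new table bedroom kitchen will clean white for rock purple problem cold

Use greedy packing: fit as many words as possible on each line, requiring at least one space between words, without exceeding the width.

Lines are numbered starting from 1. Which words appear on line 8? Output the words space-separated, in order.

Line 1: ['red', 'new'] (min_width=7, slack=2)
Line 2: ['table'] (min_width=5, slack=4)
Line 3: ['bedroom'] (min_width=7, slack=2)
Line 4: ['kitchen'] (min_width=7, slack=2)
Line 5: ['will'] (min_width=4, slack=5)
Line 6: ['clean'] (min_width=5, slack=4)
Line 7: ['white', 'for'] (min_width=9, slack=0)
Line 8: ['rock'] (min_width=4, slack=5)
Line 9: ['purple'] (min_width=6, slack=3)
Line 10: ['problem'] (min_width=7, slack=2)
Line 11: ['cold'] (min_width=4, slack=5)

Answer: rock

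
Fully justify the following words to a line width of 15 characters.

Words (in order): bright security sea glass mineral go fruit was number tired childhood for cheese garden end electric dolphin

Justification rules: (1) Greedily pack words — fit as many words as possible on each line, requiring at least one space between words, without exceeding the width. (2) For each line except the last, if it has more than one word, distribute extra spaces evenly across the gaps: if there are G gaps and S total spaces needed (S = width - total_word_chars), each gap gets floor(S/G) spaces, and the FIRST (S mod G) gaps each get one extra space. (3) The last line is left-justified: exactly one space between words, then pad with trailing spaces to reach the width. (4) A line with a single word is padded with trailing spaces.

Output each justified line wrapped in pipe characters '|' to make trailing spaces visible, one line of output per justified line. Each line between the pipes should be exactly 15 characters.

Answer: |bright security|
|sea       glass|
|mineral      go|
|fruit       was|
|number    tired|
|childhood   for|
|cheese   garden|
|end    electric|
|dolphin        |

Derivation:
Line 1: ['bright', 'security'] (min_width=15, slack=0)
Line 2: ['sea', 'glass'] (min_width=9, slack=6)
Line 3: ['mineral', 'go'] (min_width=10, slack=5)
Line 4: ['fruit', 'was'] (min_width=9, slack=6)
Line 5: ['number', 'tired'] (min_width=12, slack=3)
Line 6: ['childhood', 'for'] (min_width=13, slack=2)
Line 7: ['cheese', 'garden'] (min_width=13, slack=2)
Line 8: ['end', 'electric'] (min_width=12, slack=3)
Line 9: ['dolphin'] (min_width=7, slack=8)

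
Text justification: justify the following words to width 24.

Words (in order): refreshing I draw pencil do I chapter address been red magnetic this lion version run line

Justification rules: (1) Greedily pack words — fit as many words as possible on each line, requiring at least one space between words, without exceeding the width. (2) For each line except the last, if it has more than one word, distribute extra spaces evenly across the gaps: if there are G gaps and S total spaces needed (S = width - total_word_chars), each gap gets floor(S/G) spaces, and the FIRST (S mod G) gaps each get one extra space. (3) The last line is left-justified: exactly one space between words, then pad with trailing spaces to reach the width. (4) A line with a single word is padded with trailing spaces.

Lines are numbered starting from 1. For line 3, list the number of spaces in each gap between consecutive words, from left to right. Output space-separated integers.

Answer: 2 2 1

Derivation:
Line 1: ['refreshing', 'I', 'draw', 'pencil'] (min_width=24, slack=0)
Line 2: ['do', 'I', 'chapter', 'address'] (min_width=20, slack=4)
Line 3: ['been', 'red', 'magnetic', 'this'] (min_width=22, slack=2)
Line 4: ['lion', 'version', 'run', 'line'] (min_width=21, slack=3)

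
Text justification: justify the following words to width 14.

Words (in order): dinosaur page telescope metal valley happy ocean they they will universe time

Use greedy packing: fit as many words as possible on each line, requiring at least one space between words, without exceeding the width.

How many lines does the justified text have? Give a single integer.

Answer: 6

Derivation:
Line 1: ['dinosaur', 'page'] (min_width=13, slack=1)
Line 2: ['telescope'] (min_width=9, slack=5)
Line 3: ['metal', 'valley'] (min_width=12, slack=2)
Line 4: ['happy', 'ocean'] (min_width=11, slack=3)
Line 5: ['they', 'they', 'will'] (min_width=14, slack=0)
Line 6: ['universe', 'time'] (min_width=13, slack=1)
Total lines: 6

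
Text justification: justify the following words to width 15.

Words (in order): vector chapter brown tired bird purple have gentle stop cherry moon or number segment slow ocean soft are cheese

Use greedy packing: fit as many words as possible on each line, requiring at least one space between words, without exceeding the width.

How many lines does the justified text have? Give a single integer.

Answer: 9

Derivation:
Line 1: ['vector', 'chapter'] (min_width=14, slack=1)
Line 2: ['brown', 'tired'] (min_width=11, slack=4)
Line 3: ['bird', 'purple'] (min_width=11, slack=4)
Line 4: ['have', 'gentle'] (min_width=11, slack=4)
Line 5: ['stop', 'cherry'] (min_width=11, slack=4)
Line 6: ['moon', 'or', 'number'] (min_width=14, slack=1)
Line 7: ['segment', 'slow'] (min_width=12, slack=3)
Line 8: ['ocean', 'soft', 'are'] (min_width=14, slack=1)
Line 9: ['cheese'] (min_width=6, slack=9)
Total lines: 9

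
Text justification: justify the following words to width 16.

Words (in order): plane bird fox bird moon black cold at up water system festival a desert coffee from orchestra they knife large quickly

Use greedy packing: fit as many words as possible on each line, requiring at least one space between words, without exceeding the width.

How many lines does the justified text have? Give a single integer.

Answer: 8

Derivation:
Line 1: ['plane', 'bird', 'fox'] (min_width=14, slack=2)
Line 2: ['bird', 'moon', 'black'] (min_width=15, slack=1)
Line 3: ['cold', 'at', 'up', 'water'] (min_width=16, slack=0)
Line 4: ['system', 'festival'] (min_width=15, slack=1)
Line 5: ['a', 'desert', 'coffee'] (min_width=15, slack=1)
Line 6: ['from', 'orchestra'] (min_width=14, slack=2)
Line 7: ['they', 'knife', 'large'] (min_width=16, slack=0)
Line 8: ['quickly'] (min_width=7, slack=9)
Total lines: 8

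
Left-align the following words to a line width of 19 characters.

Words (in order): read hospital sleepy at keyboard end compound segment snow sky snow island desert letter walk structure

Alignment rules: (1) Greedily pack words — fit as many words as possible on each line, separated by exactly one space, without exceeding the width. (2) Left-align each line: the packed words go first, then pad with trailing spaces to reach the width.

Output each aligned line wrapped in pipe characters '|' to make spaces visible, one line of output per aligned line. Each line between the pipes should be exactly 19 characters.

Answer: |read hospital      |
|sleepy at keyboard |
|end compound       |
|segment snow sky   |
|snow island desert |
|letter walk        |
|structure          |

Derivation:
Line 1: ['read', 'hospital'] (min_width=13, slack=6)
Line 2: ['sleepy', 'at', 'keyboard'] (min_width=18, slack=1)
Line 3: ['end', 'compound'] (min_width=12, slack=7)
Line 4: ['segment', 'snow', 'sky'] (min_width=16, slack=3)
Line 5: ['snow', 'island', 'desert'] (min_width=18, slack=1)
Line 6: ['letter', 'walk'] (min_width=11, slack=8)
Line 7: ['structure'] (min_width=9, slack=10)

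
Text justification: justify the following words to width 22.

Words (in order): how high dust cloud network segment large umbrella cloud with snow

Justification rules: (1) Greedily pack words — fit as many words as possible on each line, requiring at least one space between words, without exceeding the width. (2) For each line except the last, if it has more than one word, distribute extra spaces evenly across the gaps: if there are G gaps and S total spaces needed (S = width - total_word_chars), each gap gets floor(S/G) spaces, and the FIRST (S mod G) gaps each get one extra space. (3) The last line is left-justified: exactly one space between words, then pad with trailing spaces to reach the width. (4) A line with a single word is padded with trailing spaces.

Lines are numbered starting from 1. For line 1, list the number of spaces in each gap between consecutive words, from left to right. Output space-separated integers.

Line 1: ['how', 'high', 'dust', 'cloud'] (min_width=19, slack=3)
Line 2: ['network', 'segment', 'large'] (min_width=21, slack=1)
Line 3: ['umbrella', 'cloud', 'with'] (min_width=19, slack=3)
Line 4: ['snow'] (min_width=4, slack=18)

Answer: 2 2 2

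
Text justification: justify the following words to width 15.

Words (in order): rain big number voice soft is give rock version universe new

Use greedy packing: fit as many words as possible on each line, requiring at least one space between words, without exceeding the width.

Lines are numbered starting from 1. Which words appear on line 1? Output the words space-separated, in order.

Answer: rain big number

Derivation:
Line 1: ['rain', 'big', 'number'] (min_width=15, slack=0)
Line 2: ['voice', 'soft', 'is'] (min_width=13, slack=2)
Line 3: ['give', 'rock'] (min_width=9, slack=6)
Line 4: ['version'] (min_width=7, slack=8)
Line 5: ['universe', 'new'] (min_width=12, slack=3)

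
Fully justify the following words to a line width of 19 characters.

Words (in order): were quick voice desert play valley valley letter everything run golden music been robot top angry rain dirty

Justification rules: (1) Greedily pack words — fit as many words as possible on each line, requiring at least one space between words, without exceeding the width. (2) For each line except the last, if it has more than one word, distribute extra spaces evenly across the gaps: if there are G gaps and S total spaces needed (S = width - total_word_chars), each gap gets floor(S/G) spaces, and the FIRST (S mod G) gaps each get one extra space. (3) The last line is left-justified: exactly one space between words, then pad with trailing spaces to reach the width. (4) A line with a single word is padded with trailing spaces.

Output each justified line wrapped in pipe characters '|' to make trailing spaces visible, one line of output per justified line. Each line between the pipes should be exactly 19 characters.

Answer: |were   quick  voice|
|desert  play valley|
|valley       letter|
|everything      run|
|golden  music  been|
|robot   top   angry|
|rain dirty         |

Derivation:
Line 1: ['were', 'quick', 'voice'] (min_width=16, slack=3)
Line 2: ['desert', 'play', 'valley'] (min_width=18, slack=1)
Line 3: ['valley', 'letter'] (min_width=13, slack=6)
Line 4: ['everything', 'run'] (min_width=14, slack=5)
Line 5: ['golden', 'music', 'been'] (min_width=17, slack=2)
Line 6: ['robot', 'top', 'angry'] (min_width=15, slack=4)
Line 7: ['rain', 'dirty'] (min_width=10, slack=9)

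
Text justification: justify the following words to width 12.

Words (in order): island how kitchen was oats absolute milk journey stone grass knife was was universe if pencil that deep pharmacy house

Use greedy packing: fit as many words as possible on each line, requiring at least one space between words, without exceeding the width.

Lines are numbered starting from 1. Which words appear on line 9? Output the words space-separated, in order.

Line 1: ['island', 'how'] (min_width=10, slack=2)
Line 2: ['kitchen', 'was'] (min_width=11, slack=1)
Line 3: ['oats'] (min_width=4, slack=8)
Line 4: ['absolute'] (min_width=8, slack=4)
Line 5: ['milk', 'journey'] (min_width=12, slack=0)
Line 6: ['stone', 'grass'] (min_width=11, slack=1)
Line 7: ['knife', 'was'] (min_width=9, slack=3)
Line 8: ['was', 'universe'] (min_width=12, slack=0)
Line 9: ['if', 'pencil'] (min_width=9, slack=3)
Line 10: ['that', 'deep'] (min_width=9, slack=3)
Line 11: ['pharmacy'] (min_width=8, slack=4)
Line 12: ['house'] (min_width=5, slack=7)

Answer: if pencil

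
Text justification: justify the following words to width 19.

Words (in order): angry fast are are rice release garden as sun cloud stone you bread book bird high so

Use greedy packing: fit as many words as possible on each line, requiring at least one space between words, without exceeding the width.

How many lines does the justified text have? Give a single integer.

Line 1: ['angry', 'fast', 'are', 'are'] (min_width=18, slack=1)
Line 2: ['rice', 'release', 'garden'] (min_width=19, slack=0)
Line 3: ['as', 'sun', 'cloud', 'stone'] (min_width=18, slack=1)
Line 4: ['you', 'bread', 'book', 'bird'] (min_width=19, slack=0)
Line 5: ['high', 'so'] (min_width=7, slack=12)
Total lines: 5

Answer: 5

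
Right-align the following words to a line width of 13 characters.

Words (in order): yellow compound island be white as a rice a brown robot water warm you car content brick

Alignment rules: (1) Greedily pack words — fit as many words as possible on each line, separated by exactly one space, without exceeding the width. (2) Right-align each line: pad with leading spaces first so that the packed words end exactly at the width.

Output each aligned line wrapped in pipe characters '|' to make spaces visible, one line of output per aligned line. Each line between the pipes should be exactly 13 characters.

Answer: |       yellow|
|     compound|
|    island be|
|   white as a|
| rice a brown|
|  robot water|
| warm you car|
|content brick|

Derivation:
Line 1: ['yellow'] (min_width=6, slack=7)
Line 2: ['compound'] (min_width=8, slack=5)
Line 3: ['island', 'be'] (min_width=9, slack=4)
Line 4: ['white', 'as', 'a'] (min_width=10, slack=3)
Line 5: ['rice', 'a', 'brown'] (min_width=12, slack=1)
Line 6: ['robot', 'water'] (min_width=11, slack=2)
Line 7: ['warm', 'you', 'car'] (min_width=12, slack=1)
Line 8: ['content', 'brick'] (min_width=13, slack=0)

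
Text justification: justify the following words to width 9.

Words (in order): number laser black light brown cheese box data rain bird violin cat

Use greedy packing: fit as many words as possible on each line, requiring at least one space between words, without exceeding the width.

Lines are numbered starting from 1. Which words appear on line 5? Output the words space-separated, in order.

Line 1: ['number'] (min_width=6, slack=3)
Line 2: ['laser'] (min_width=5, slack=4)
Line 3: ['black'] (min_width=5, slack=4)
Line 4: ['light'] (min_width=5, slack=4)
Line 5: ['brown'] (min_width=5, slack=4)
Line 6: ['cheese'] (min_width=6, slack=3)
Line 7: ['box', 'data'] (min_width=8, slack=1)
Line 8: ['rain', 'bird'] (min_width=9, slack=0)
Line 9: ['violin'] (min_width=6, slack=3)
Line 10: ['cat'] (min_width=3, slack=6)

Answer: brown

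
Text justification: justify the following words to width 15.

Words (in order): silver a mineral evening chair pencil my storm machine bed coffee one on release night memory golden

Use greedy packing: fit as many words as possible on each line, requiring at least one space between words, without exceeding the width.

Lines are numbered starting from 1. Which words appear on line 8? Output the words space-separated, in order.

Answer: golden

Derivation:
Line 1: ['silver', 'a'] (min_width=8, slack=7)
Line 2: ['mineral', 'evening'] (min_width=15, slack=0)
Line 3: ['chair', 'pencil', 'my'] (min_width=15, slack=0)
Line 4: ['storm', 'machine'] (min_width=13, slack=2)
Line 5: ['bed', 'coffee', 'one'] (min_width=14, slack=1)
Line 6: ['on', 'release'] (min_width=10, slack=5)
Line 7: ['night', 'memory'] (min_width=12, slack=3)
Line 8: ['golden'] (min_width=6, slack=9)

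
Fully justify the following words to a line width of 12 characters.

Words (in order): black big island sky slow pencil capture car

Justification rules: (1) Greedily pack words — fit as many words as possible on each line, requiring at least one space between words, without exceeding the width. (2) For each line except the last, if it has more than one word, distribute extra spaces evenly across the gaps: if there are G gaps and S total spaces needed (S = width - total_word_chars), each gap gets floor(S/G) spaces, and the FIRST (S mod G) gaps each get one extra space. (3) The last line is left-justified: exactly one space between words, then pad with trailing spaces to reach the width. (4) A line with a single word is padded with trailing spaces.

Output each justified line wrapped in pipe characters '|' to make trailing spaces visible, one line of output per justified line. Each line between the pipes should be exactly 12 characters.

Answer: |black    big|
|island   sky|
|slow  pencil|
|capture car |

Derivation:
Line 1: ['black', 'big'] (min_width=9, slack=3)
Line 2: ['island', 'sky'] (min_width=10, slack=2)
Line 3: ['slow', 'pencil'] (min_width=11, slack=1)
Line 4: ['capture', 'car'] (min_width=11, slack=1)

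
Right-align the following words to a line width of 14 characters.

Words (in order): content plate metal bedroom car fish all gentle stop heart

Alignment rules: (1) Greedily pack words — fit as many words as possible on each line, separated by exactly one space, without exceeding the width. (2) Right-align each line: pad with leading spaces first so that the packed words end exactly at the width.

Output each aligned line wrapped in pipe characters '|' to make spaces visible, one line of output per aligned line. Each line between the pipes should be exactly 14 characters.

Answer: | content plate|
| metal bedroom|
|  car fish all|
|   gentle stop|
|         heart|

Derivation:
Line 1: ['content', 'plate'] (min_width=13, slack=1)
Line 2: ['metal', 'bedroom'] (min_width=13, slack=1)
Line 3: ['car', 'fish', 'all'] (min_width=12, slack=2)
Line 4: ['gentle', 'stop'] (min_width=11, slack=3)
Line 5: ['heart'] (min_width=5, slack=9)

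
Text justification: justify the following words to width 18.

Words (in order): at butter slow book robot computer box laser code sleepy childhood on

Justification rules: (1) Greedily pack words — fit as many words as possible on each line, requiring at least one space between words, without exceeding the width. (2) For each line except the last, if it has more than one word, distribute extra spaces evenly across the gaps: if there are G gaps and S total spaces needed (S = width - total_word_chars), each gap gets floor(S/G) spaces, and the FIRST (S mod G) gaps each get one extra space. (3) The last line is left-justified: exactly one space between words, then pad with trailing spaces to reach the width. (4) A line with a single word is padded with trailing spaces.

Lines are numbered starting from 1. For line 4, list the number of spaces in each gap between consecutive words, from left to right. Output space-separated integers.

Answer: 8

Derivation:
Line 1: ['at', 'butter', 'slow'] (min_width=14, slack=4)
Line 2: ['book', 'robot'] (min_width=10, slack=8)
Line 3: ['computer', 'box', 'laser'] (min_width=18, slack=0)
Line 4: ['code', 'sleepy'] (min_width=11, slack=7)
Line 5: ['childhood', 'on'] (min_width=12, slack=6)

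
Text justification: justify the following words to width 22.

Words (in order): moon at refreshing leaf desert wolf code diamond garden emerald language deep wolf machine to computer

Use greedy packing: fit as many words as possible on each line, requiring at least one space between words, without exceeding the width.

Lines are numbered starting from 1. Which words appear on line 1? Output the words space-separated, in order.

Line 1: ['moon', 'at', 'refreshing'] (min_width=18, slack=4)
Line 2: ['leaf', 'desert', 'wolf', 'code'] (min_width=21, slack=1)
Line 3: ['diamond', 'garden', 'emerald'] (min_width=22, slack=0)
Line 4: ['language', 'deep', 'wolf'] (min_width=18, slack=4)
Line 5: ['machine', 'to', 'computer'] (min_width=19, slack=3)

Answer: moon at refreshing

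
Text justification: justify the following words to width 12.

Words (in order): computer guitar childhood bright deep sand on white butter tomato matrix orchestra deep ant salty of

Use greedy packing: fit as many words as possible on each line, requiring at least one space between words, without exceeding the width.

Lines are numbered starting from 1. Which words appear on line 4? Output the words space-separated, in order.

Answer: bright deep

Derivation:
Line 1: ['computer'] (min_width=8, slack=4)
Line 2: ['guitar'] (min_width=6, slack=6)
Line 3: ['childhood'] (min_width=9, slack=3)
Line 4: ['bright', 'deep'] (min_width=11, slack=1)
Line 5: ['sand', 'on'] (min_width=7, slack=5)
Line 6: ['white', 'butter'] (min_width=12, slack=0)
Line 7: ['tomato'] (min_width=6, slack=6)
Line 8: ['matrix'] (min_width=6, slack=6)
Line 9: ['orchestra'] (min_width=9, slack=3)
Line 10: ['deep', 'ant'] (min_width=8, slack=4)
Line 11: ['salty', 'of'] (min_width=8, slack=4)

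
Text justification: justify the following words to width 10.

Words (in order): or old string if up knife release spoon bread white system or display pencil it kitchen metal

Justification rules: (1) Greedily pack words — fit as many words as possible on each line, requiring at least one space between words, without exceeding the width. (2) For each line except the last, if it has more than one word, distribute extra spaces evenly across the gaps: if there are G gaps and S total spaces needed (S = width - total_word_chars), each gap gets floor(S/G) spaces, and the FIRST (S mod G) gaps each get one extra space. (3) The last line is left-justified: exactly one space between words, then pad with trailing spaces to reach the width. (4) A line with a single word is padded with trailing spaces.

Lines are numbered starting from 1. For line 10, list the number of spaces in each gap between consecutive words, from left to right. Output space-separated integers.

Answer: 2

Derivation:
Line 1: ['or', 'old'] (min_width=6, slack=4)
Line 2: ['string', 'if'] (min_width=9, slack=1)
Line 3: ['up', 'knife'] (min_width=8, slack=2)
Line 4: ['release'] (min_width=7, slack=3)
Line 5: ['spoon'] (min_width=5, slack=5)
Line 6: ['bread'] (min_width=5, slack=5)
Line 7: ['white'] (min_width=5, slack=5)
Line 8: ['system', 'or'] (min_width=9, slack=1)
Line 9: ['display'] (min_width=7, slack=3)
Line 10: ['pencil', 'it'] (min_width=9, slack=1)
Line 11: ['kitchen'] (min_width=7, slack=3)
Line 12: ['metal'] (min_width=5, slack=5)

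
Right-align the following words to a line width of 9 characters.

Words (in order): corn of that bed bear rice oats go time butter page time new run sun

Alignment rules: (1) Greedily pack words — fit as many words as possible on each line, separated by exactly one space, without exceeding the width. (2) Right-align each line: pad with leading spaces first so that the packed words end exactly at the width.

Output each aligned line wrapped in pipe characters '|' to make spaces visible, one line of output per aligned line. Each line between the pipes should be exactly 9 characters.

Answer: |  corn of|
| that bed|
|bear rice|
|  oats go|
|     time|
|   butter|
|page time|
|  new run|
|      sun|

Derivation:
Line 1: ['corn', 'of'] (min_width=7, slack=2)
Line 2: ['that', 'bed'] (min_width=8, slack=1)
Line 3: ['bear', 'rice'] (min_width=9, slack=0)
Line 4: ['oats', 'go'] (min_width=7, slack=2)
Line 5: ['time'] (min_width=4, slack=5)
Line 6: ['butter'] (min_width=6, slack=3)
Line 7: ['page', 'time'] (min_width=9, slack=0)
Line 8: ['new', 'run'] (min_width=7, slack=2)
Line 9: ['sun'] (min_width=3, slack=6)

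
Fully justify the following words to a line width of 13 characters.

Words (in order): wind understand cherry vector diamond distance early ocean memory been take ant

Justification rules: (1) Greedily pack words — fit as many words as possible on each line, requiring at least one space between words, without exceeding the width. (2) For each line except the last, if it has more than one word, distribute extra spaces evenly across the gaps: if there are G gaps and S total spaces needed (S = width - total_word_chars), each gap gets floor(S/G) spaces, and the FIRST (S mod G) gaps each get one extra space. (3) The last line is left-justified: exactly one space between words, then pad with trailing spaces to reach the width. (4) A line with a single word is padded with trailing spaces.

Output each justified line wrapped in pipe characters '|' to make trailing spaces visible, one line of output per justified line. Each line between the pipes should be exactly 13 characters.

Answer: |wind         |
|understand   |
|cherry vector|
|diamond      |
|distance     |
|early   ocean|
|memory   been|
|take ant     |

Derivation:
Line 1: ['wind'] (min_width=4, slack=9)
Line 2: ['understand'] (min_width=10, slack=3)
Line 3: ['cherry', 'vector'] (min_width=13, slack=0)
Line 4: ['diamond'] (min_width=7, slack=6)
Line 5: ['distance'] (min_width=8, slack=5)
Line 6: ['early', 'ocean'] (min_width=11, slack=2)
Line 7: ['memory', 'been'] (min_width=11, slack=2)
Line 8: ['take', 'ant'] (min_width=8, slack=5)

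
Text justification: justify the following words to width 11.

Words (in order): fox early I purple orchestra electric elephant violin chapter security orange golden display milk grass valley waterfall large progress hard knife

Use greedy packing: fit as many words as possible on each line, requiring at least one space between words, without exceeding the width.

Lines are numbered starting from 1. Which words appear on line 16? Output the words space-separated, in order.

Line 1: ['fox', 'early', 'I'] (min_width=11, slack=0)
Line 2: ['purple'] (min_width=6, slack=5)
Line 3: ['orchestra'] (min_width=9, slack=2)
Line 4: ['electric'] (min_width=8, slack=3)
Line 5: ['elephant'] (min_width=8, slack=3)
Line 6: ['violin'] (min_width=6, slack=5)
Line 7: ['chapter'] (min_width=7, slack=4)
Line 8: ['security'] (min_width=8, slack=3)
Line 9: ['orange'] (min_width=6, slack=5)
Line 10: ['golden'] (min_width=6, slack=5)
Line 11: ['display'] (min_width=7, slack=4)
Line 12: ['milk', 'grass'] (min_width=10, slack=1)
Line 13: ['valley'] (min_width=6, slack=5)
Line 14: ['waterfall'] (min_width=9, slack=2)
Line 15: ['large'] (min_width=5, slack=6)
Line 16: ['progress'] (min_width=8, slack=3)
Line 17: ['hard', 'knife'] (min_width=10, slack=1)

Answer: progress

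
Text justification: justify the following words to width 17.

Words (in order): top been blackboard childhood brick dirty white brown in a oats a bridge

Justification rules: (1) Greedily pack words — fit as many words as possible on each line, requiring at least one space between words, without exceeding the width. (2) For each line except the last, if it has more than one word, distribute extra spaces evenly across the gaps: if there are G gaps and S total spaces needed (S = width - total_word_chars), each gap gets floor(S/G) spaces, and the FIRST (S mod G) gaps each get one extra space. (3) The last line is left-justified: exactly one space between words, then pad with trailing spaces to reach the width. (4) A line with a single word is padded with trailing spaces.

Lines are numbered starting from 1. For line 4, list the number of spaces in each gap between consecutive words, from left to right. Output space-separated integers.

Line 1: ['top', 'been'] (min_width=8, slack=9)
Line 2: ['blackboard'] (min_width=10, slack=7)
Line 3: ['childhood', 'brick'] (min_width=15, slack=2)
Line 4: ['dirty', 'white', 'brown'] (min_width=17, slack=0)
Line 5: ['in', 'a', 'oats', 'a'] (min_width=11, slack=6)
Line 6: ['bridge'] (min_width=6, slack=11)

Answer: 1 1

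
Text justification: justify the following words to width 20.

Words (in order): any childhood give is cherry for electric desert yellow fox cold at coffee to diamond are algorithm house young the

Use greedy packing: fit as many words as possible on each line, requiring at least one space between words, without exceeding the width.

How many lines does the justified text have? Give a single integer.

Answer: 7

Derivation:
Line 1: ['any', 'childhood', 'give'] (min_width=18, slack=2)
Line 2: ['is', 'cherry', 'for'] (min_width=13, slack=7)
Line 3: ['electric', 'desert'] (min_width=15, slack=5)
Line 4: ['yellow', 'fox', 'cold', 'at'] (min_width=18, slack=2)
Line 5: ['coffee', 'to', 'diamond'] (min_width=17, slack=3)
Line 6: ['are', 'algorithm', 'house'] (min_width=19, slack=1)
Line 7: ['young', 'the'] (min_width=9, slack=11)
Total lines: 7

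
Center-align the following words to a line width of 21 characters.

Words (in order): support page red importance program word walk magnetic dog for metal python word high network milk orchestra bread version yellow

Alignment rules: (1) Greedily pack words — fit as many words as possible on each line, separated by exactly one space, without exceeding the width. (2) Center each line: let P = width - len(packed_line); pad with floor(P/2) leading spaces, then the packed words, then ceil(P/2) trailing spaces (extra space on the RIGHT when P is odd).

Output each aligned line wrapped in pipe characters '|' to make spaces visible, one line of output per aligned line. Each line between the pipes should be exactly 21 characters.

Line 1: ['support', 'page', 'red'] (min_width=16, slack=5)
Line 2: ['importance', 'program'] (min_width=18, slack=3)
Line 3: ['word', 'walk', 'magnetic'] (min_width=18, slack=3)
Line 4: ['dog', 'for', 'metal', 'python'] (min_width=20, slack=1)
Line 5: ['word', 'high', 'network'] (min_width=17, slack=4)
Line 6: ['milk', 'orchestra', 'bread'] (min_width=20, slack=1)
Line 7: ['version', 'yellow'] (min_width=14, slack=7)

Answer: |  support page red   |
| importance program  |
| word walk magnetic  |
|dog for metal python |
|  word high network  |
|milk orchestra bread |
|   version yellow    |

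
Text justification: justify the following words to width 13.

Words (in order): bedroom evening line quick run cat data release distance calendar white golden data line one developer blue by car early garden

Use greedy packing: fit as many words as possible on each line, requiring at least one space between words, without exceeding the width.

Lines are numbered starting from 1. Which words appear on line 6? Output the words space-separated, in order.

Line 1: ['bedroom'] (min_width=7, slack=6)
Line 2: ['evening', 'line'] (min_width=12, slack=1)
Line 3: ['quick', 'run', 'cat'] (min_width=13, slack=0)
Line 4: ['data', 'release'] (min_width=12, slack=1)
Line 5: ['distance'] (min_width=8, slack=5)
Line 6: ['calendar'] (min_width=8, slack=5)
Line 7: ['white', 'golden'] (min_width=12, slack=1)
Line 8: ['data', 'line', 'one'] (min_width=13, slack=0)
Line 9: ['developer'] (min_width=9, slack=4)
Line 10: ['blue', 'by', 'car'] (min_width=11, slack=2)
Line 11: ['early', 'garden'] (min_width=12, slack=1)

Answer: calendar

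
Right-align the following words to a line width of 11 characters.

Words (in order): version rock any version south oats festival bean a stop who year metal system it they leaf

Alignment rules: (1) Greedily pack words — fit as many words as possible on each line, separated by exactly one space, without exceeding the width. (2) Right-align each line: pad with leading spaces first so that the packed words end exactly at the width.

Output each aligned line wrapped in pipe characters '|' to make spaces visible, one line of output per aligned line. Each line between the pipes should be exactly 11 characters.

Line 1: ['version'] (min_width=7, slack=4)
Line 2: ['rock', 'any'] (min_width=8, slack=3)
Line 3: ['version'] (min_width=7, slack=4)
Line 4: ['south', 'oats'] (min_width=10, slack=1)
Line 5: ['festival'] (min_width=8, slack=3)
Line 6: ['bean', 'a', 'stop'] (min_width=11, slack=0)
Line 7: ['who', 'year'] (min_width=8, slack=3)
Line 8: ['metal'] (min_width=5, slack=6)
Line 9: ['system', 'it'] (min_width=9, slack=2)
Line 10: ['they', 'leaf'] (min_width=9, slack=2)

Answer: |    version|
|   rock any|
|    version|
| south oats|
|   festival|
|bean a stop|
|   who year|
|      metal|
|  system it|
|  they leaf|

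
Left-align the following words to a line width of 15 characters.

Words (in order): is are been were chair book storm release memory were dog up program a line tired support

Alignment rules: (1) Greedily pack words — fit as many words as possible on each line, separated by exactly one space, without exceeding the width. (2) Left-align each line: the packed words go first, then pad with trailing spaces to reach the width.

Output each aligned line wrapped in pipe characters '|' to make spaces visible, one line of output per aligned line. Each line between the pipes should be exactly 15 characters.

Answer: |is are been    |
|were chair book|
|storm release  |
|memory were dog|
|up program a   |
|line tired     |
|support        |

Derivation:
Line 1: ['is', 'are', 'been'] (min_width=11, slack=4)
Line 2: ['were', 'chair', 'book'] (min_width=15, slack=0)
Line 3: ['storm', 'release'] (min_width=13, slack=2)
Line 4: ['memory', 'were', 'dog'] (min_width=15, slack=0)
Line 5: ['up', 'program', 'a'] (min_width=12, slack=3)
Line 6: ['line', 'tired'] (min_width=10, slack=5)
Line 7: ['support'] (min_width=7, slack=8)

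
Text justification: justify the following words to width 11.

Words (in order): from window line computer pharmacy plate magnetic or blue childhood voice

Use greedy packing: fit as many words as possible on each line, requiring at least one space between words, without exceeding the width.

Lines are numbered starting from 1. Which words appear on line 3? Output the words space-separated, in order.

Line 1: ['from', 'window'] (min_width=11, slack=0)
Line 2: ['line'] (min_width=4, slack=7)
Line 3: ['computer'] (min_width=8, slack=3)
Line 4: ['pharmacy'] (min_width=8, slack=3)
Line 5: ['plate'] (min_width=5, slack=6)
Line 6: ['magnetic', 'or'] (min_width=11, slack=0)
Line 7: ['blue'] (min_width=4, slack=7)
Line 8: ['childhood'] (min_width=9, slack=2)
Line 9: ['voice'] (min_width=5, slack=6)

Answer: computer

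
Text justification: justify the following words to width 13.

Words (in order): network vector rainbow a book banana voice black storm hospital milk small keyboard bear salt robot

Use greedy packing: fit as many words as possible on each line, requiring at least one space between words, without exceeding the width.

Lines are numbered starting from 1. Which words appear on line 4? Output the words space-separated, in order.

Answer: book banana

Derivation:
Line 1: ['network'] (min_width=7, slack=6)
Line 2: ['vector'] (min_width=6, slack=7)
Line 3: ['rainbow', 'a'] (min_width=9, slack=4)
Line 4: ['book', 'banana'] (min_width=11, slack=2)
Line 5: ['voice', 'black'] (min_width=11, slack=2)
Line 6: ['storm'] (min_width=5, slack=8)
Line 7: ['hospital', 'milk'] (min_width=13, slack=0)
Line 8: ['small'] (min_width=5, slack=8)
Line 9: ['keyboard', 'bear'] (min_width=13, slack=0)
Line 10: ['salt', 'robot'] (min_width=10, slack=3)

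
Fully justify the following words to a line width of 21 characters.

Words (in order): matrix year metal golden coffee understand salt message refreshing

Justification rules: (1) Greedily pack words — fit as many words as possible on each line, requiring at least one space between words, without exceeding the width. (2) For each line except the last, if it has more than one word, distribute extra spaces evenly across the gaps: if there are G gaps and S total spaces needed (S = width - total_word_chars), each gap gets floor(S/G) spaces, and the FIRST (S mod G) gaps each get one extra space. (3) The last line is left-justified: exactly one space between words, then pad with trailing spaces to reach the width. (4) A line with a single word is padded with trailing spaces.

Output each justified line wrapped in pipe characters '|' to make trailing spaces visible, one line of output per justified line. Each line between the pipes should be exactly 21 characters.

Answer: |matrix   year   metal|
|golden         coffee|
|understand       salt|
|message refreshing   |

Derivation:
Line 1: ['matrix', 'year', 'metal'] (min_width=17, slack=4)
Line 2: ['golden', 'coffee'] (min_width=13, slack=8)
Line 3: ['understand', 'salt'] (min_width=15, slack=6)
Line 4: ['message', 'refreshing'] (min_width=18, slack=3)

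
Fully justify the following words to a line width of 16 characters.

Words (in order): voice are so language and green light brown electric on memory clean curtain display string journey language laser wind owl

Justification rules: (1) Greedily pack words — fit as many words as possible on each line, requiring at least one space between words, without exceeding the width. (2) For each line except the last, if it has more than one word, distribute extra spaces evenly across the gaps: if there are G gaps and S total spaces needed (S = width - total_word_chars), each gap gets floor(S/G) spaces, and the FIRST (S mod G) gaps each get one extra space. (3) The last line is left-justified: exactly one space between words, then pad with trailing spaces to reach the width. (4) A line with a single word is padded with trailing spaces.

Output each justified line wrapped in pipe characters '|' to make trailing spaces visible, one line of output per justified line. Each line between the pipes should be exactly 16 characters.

Answer: |voice   are   so|
|language     and|
|green      light|
|brown   electric|
|on  memory clean|
|curtain  display|
|string   journey|
|language   laser|
|wind owl        |

Derivation:
Line 1: ['voice', 'are', 'so'] (min_width=12, slack=4)
Line 2: ['language', 'and'] (min_width=12, slack=4)
Line 3: ['green', 'light'] (min_width=11, slack=5)
Line 4: ['brown', 'electric'] (min_width=14, slack=2)
Line 5: ['on', 'memory', 'clean'] (min_width=15, slack=1)
Line 6: ['curtain', 'display'] (min_width=15, slack=1)
Line 7: ['string', 'journey'] (min_width=14, slack=2)
Line 8: ['language', 'laser'] (min_width=14, slack=2)
Line 9: ['wind', 'owl'] (min_width=8, slack=8)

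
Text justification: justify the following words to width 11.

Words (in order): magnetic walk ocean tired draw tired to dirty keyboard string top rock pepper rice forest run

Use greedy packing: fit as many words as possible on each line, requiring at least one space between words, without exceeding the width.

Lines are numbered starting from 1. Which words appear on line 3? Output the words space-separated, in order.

Answer: tired draw

Derivation:
Line 1: ['magnetic'] (min_width=8, slack=3)
Line 2: ['walk', 'ocean'] (min_width=10, slack=1)
Line 3: ['tired', 'draw'] (min_width=10, slack=1)
Line 4: ['tired', 'to'] (min_width=8, slack=3)
Line 5: ['dirty'] (min_width=5, slack=6)
Line 6: ['keyboard'] (min_width=8, slack=3)
Line 7: ['string', 'top'] (min_width=10, slack=1)
Line 8: ['rock', 'pepper'] (min_width=11, slack=0)
Line 9: ['rice', 'forest'] (min_width=11, slack=0)
Line 10: ['run'] (min_width=3, slack=8)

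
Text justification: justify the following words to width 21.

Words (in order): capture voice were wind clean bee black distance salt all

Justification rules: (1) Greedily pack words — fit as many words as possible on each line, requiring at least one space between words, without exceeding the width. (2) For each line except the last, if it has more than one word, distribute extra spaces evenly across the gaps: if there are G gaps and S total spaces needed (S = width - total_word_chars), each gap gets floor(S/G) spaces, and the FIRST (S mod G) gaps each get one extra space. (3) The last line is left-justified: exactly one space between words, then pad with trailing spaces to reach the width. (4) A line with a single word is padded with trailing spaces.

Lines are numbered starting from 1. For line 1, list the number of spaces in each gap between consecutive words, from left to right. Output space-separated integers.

Answer: 3 2

Derivation:
Line 1: ['capture', 'voice', 'were'] (min_width=18, slack=3)
Line 2: ['wind', 'clean', 'bee', 'black'] (min_width=20, slack=1)
Line 3: ['distance', 'salt', 'all'] (min_width=17, slack=4)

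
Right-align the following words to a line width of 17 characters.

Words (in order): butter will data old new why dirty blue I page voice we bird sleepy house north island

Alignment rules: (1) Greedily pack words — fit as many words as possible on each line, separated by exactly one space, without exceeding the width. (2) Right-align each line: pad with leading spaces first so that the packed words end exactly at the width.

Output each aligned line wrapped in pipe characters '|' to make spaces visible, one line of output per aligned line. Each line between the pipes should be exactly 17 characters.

Answer: | butter will data|
|old new why dirty|
|blue I page voice|
|   we bird sleepy|
|      house north|
|           island|

Derivation:
Line 1: ['butter', 'will', 'data'] (min_width=16, slack=1)
Line 2: ['old', 'new', 'why', 'dirty'] (min_width=17, slack=0)
Line 3: ['blue', 'I', 'page', 'voice'] (min_width=17, slack=0)
Line 4: ['we', 'bird', 'sleepy'] (min_width=14, slack=3)
Line 5: ['house', 'north'] (min_width=11, slack=6)
Line 6: ['island'] (min_width=6, slack=11)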